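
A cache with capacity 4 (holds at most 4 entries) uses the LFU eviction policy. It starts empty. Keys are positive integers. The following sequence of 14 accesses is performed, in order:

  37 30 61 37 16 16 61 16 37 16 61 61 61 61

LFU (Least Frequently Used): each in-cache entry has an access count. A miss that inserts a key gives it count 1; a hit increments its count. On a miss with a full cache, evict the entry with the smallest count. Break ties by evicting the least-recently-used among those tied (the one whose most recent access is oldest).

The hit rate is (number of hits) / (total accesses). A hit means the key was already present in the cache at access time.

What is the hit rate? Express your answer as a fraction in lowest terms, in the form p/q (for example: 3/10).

LFU simulation (capacity=4):
  1. access 37: MISS. Cache: [37(c=1)]
  2. access 30: MISS. Cache: [37(c=1) 30(c=1)]
  3. access 61: MISS. Cache: [37(c=1) 30(c=1) 61(c=1)]
  4. access 37: HIT, count now 2. Cache: [30(c=1) 61(c=1) 37(c=2)]
  5. access 16: MISS. Cache: [30(c=1) 61(c=1) 16(c=1) 37(c=2)]
  6. access 16: HIT, count now 2. Cache: [30(c=1) 61(c=1) 37(c=2) 16(c=2)]
  7. access 61: HIT, count now 2. Cache: [30(c=1) 37(c=2) 16(c=2) 61(c=2)]
  8. access 16: HIT, count now 3. Cache: [30(c=1) 37(c=2) 61(c=2) 16(c=3)]
  9. access 37: HIT, count now 3. Cache: [30(c=1) 61(c=2) 16(c=3) 37(c=3)]
  10. access 16: HIT, count now 4. Cache: [30(c=1) 61(c=2) 37(c=3) 16(c=4)]
  11. access 61: HIT, count now 3. Cache: [30(c=1) 37(c=3) 61(c=3) 16(c=4)]
  12. access 61: HIT, count now 4. Cache: [30(c=1) 37(c=3) 16(c=4) 61(c=4)]
  13. access 61: HIT, count now 5. Cache: [30(c=1) 37(c=3) 16(c=4) 61(c=5)]
  14. access 61: HIT, count now 6. Cache: [30(c=1) 37(c=3) 16(c=4) 61(c=6)]
Total: 10 hits, 4 misses, 0 evictions

Hit rate = 10/14 = 5/7

Answer: 5/7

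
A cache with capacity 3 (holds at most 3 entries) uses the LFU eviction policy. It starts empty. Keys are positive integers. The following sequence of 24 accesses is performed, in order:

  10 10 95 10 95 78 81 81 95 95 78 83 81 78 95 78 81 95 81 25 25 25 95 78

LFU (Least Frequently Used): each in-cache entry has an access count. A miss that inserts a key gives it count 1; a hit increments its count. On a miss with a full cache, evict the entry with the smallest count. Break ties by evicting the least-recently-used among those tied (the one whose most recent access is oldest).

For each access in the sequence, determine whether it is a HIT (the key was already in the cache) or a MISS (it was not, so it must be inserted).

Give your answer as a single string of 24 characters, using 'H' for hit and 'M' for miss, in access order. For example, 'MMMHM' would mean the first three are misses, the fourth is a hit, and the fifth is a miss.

Answer: MHMHHMMHHHMMMMHHMHHMHHHM

Derivation:
LFU simulation (capacity=3):
  1. access 10: MISS. Cache: [10(c=1)]
  2. access 10: HIT, count now 2. Cache: [10(c=2)]
  3. access 95: MISS. Cache: [95(c=1) 10(c=2)]
  4. access 10: HIT, count now 3. Cache: [95(c=1) 10(c=3)]
  5. access 95: HIT, count now 2. Cache: [95(c=2) 10(c=3)]
  6. access 78: MISS. Cache: [78(c=1) 95(c=2) 10(c=3)]
  7. access 81: MISS, evict 78(c=1). Cache: [81(c=1) 95(c=2) 10(c=3)]
  8. access 81: HIT, count now 2. Cache: [95(c=2) 81(c=2) 10(c=3)]
  9. access 95: HIT, count now 3. Cache: [81(c=2) 10(c=3) 95(c=3)]
  10. access 95: HIT, count now 4. Cache: [81(c=2) 10(c=3) 95(c=4)]
  11. access 78: MISS, evict 81(c=2). Cache: [78(c=1) 10(c=3) 95(c=4)]
  12. access 83: MISS, evict 78(c=1). Cache: [83(c=1) 10(c=3) 95(c=4)]
  13. access 81: MISS, evict 83(c=1). Cache: [81(c=1) 10(c=3) 95(c=4)]
  14. access 78: MISS, evict 81(c=1). Cache: [78(c=1) 10(c=3) 95(c=4)]
  15. access 95: HIT, count now 5. Cache: [78(c=1) 10(c=3) 95(c=5)]
  16. access 78: HIT, count now 2. Cache: [78(c=2) 10(c=3) 95(c=5)]
  17. access 81: MISS, evict 78(c=2). Cache: [81(c=1) 10(c=3) 95(c=5)]
  18. access 95: HIT, count now 6. Cache: [81(c=1) 10(c=3) 95(c=6)]
  19. access 81: HIT, count now 2. Cache: [81(c=2) 10(c=3) 95(c=6)]
  20. access 25: MISS, evict 81(c=2). Cache: [25(c=1) 10(c=3) 95(c=6)]
  21. access 25: HIT, count now 2. Cache: [25(c=2) 10(c=3) 95(c=6)]
  22. access 25: HIT, count now 3. Cache: [10(c=3) 25(c=3) 95(c=6)]
  23. access 95: HIT, count now 7. Cache: [10(c=3) 25(c=3) 95(c=7)]
  24. access 78: MISS, evict 10(c=3). Cache: [78(c=1) 25(c=3) 95(c=7)]
Total: 13 hits, 11 misses, 8 evictions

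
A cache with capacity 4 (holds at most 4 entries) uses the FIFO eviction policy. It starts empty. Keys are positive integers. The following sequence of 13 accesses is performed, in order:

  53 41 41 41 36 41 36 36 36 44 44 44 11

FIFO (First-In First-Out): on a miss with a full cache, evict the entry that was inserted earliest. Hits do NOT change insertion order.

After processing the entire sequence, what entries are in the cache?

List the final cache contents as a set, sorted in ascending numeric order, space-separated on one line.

FIFO simulation (capacity=4):
  1. access 53: MISS. Cache (old->new): [53]
  2. access 41: MISS. Cache (old->new): [53 41]
  3. access 41: HIT. Cache (old->new): [53 41]
  4. access 41: HIT. Cache (old->new): [53 41]
  5. access 36: MISS. Cache (old->new): [53 41 36]
  6. access 41: HIT. Cache (old->new): [53 41 36]
  7. access 36: HIT. Cache (old->new): [53 41 36]
  8. access 36: HIT. Cache (old->new): [53 41 36]
  9. access 36: HIT. Cache (old->new): [53 41 36]
  10. access 44: MISS. Cache (old->new): [53 41 36 44]
  11. access 44: HIT. Cache (old->new): [53 41 36 44]
  12. access 44: HIT. Cache (old->new): [53 41 36 44]
  13. access 11: MISS, evict 53. Cache (old->new): [41 36 44 11]
Total: 8 hits, 5 misses, 1 evictions

Answer: 11 36 41 44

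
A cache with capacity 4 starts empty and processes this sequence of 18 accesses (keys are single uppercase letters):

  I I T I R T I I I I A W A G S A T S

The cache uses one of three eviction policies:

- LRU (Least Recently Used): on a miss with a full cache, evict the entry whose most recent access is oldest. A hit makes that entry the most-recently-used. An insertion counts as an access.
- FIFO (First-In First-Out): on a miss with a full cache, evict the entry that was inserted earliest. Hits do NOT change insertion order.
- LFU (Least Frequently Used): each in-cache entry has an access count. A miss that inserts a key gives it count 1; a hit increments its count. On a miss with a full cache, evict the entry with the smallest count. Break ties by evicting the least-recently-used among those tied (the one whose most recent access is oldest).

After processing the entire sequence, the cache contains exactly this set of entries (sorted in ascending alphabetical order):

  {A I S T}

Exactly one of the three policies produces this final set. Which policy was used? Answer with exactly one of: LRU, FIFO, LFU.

Simulating under each policy and comparing final sets:
  LRU: final set = {A G S T} -> differs
  FIFO: final set = {G S T W} -> differs
  LFU: final set = {A I S T} -> MATCHES target
Only LFU produces the target set.

Answer: LFU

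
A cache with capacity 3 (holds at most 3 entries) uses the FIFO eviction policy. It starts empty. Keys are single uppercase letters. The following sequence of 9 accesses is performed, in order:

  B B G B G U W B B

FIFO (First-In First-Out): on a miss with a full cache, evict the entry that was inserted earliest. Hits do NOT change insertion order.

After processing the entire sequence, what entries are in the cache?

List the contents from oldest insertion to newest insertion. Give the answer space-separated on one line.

FIFO simulation (capacity=3):
  1. access B: MISS. Cache (old->new): [B]
  2. access B: HIT. Cache (old->new): [B]
  3. access G: MISS. Cache (old->new): [B G]
  4. access B: HIT. Cache (old->new): [B G]
  5. access G: HIT. Cache (old->new): [B G]
  6. access U: MISS. Cache (old->new): [B G U]
  7. access W: MISS, evict B. Cache (old->new): [G U W]
  8. access B: MISS, evict G. Cache (old->new): [U W B]
  9. access B: HIT. Cache (old->new): [U W B]
Total: 4 hits, 5 misses, 2 evictions

Answer: U W B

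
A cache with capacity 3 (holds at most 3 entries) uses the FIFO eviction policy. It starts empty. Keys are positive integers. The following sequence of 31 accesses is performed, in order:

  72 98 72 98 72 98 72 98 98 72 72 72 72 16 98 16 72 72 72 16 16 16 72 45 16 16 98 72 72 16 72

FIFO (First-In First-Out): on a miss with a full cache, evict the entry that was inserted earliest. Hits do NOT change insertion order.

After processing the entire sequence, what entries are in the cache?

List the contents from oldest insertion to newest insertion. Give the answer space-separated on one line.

FIFO simulation (capacity=3):
  1. access 72: MISS. Cache (old->new): [72]
  2. access 98: MISS. Cache (old->new): [72 98]
  3. access 72: HIT. Cache (old->new): [72 98]
  4. access 98: HIT. Cache (old->new): [72 98]
  5. access 72: HIT. Cache (old->new): [72 98]
  6. access 98: HIT. Cache (old->new): [72 98]
  7. access 72: HIT. Cache (old->new): [72 98]
  8. access 98: HIT. Cache (old->new): [72 98]
  9. access 98: HIT. Cache (old->new): [72 98]
  10. access 72: HIT. Cache (old->new): [72 98]
  11. access 72: HIT. Cache (old->new): [72 98]
  12. access 72: HIT. Cache (old->new): [72 98]
  13. access 72: HIT. Cache (old->new): [72 98]
  14. access 16: MISS. Cache (old->new): [72 98 16]
  15. access 98: HIT. Cache (old->new): [72 98 16]
  16. access 16: HIT. Cache (old->new): [72 98 16]
  17. access 72: HIT. Cache (old->new): [72 98 16]
  18. access 72: HIT. Cache (old->new): [72 98 16]
  19. access 72: HIT. Cache (old->new): [72 98 16]
  20. access 16: HIT. Cache (old->new): [72 98 16]
  21. access 16: HIT. Cache (old->new): [72 98 16]
  22. access 16: HIT. Cache (old->new): [72 98 16]
  23. access 72: HIT. Cache (old->new): [72 98 16]
  24. access 45: MISS, evict 72. Cache (old->new): [98 16 45]
  25. access 16: HIT. Cache (old->new): [98 16 45]
  26. access 16: HIT. Cache (old->new): [98 16 45]
  27. access 98: HIT. Cache (old->new): [98 16 45]
  28. access 72: MISS, evict 98. Cache (old->new): [16 45 72]
  29. access 72: HIT. Cache (old->new): [16 45 72]
  30. access 16: HIT. Cache (old->new): [16 45 72]
  31. access 72: HIT. Cache (old->new): [16 45 72]
Total: 26 hits, 5 misses, 2 evictions

Answer: 16 45 72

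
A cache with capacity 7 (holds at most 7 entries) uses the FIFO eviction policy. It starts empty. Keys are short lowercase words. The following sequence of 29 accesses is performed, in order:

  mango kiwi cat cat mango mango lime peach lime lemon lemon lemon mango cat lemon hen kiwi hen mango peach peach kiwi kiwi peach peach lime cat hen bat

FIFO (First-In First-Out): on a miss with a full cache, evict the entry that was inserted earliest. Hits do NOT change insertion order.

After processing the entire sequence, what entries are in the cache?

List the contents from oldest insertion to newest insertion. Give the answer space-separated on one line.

Answer: kiwi cat lime peach lemon hen bat

Derivation:
FIFO simulation (capacity=7):
  1. access mango: MISS. Cache (old->new): [mango]
  2. access kiwi: MISS. Cache (old->new): [mango kiwi]
  3. access cat: MISS. Cache (old->new): [mango kiwi cat]
  4. access cat: HIT. Cache (old->new): [mango kiwi cat]
  5. access mango: HIT. Cache (old->new): [mango kiwi cat]
  6. access mango: HIT. Cache (old->new): [mango kiwi cat]
  7. access lime: MISS. Cache (old->new): [mango kiwi cat lime]
  8. access peach: MISS. Cache (old->new): [mango kiwi cat lime peach]
  9. access lime: HIT. Cache (old->new): [mango kiwi cat lime peach]
  10. access lemon: MISS. Cache (old->new): [mango kiwi cat lime peach lemon]
  11. access lemon: HIT. Cache (old->new): [mango kiwi cat lime peach lemon]
  12. access lemon: HIT. Cache (old->new): [mango kiwi cat lime peach lemon]
  13. access mango: HIT. Cache (old->new): [mango kiwi cat lime peach lemon]
  14. access cat: HIT. Cache (old->new): [mango kiwi cat lime peach lemon]
  15. access lemon: HIT. Cache (old->new): [mango kiwi cat lime peach lemon]
  16. access hen: MISS. Cache (old->new): [mango kiwi cat lime peach lemon hen]
  17. access kiwi: HIT. Cache (old->new): [mango kiwi cat lime peach lemon hen]
  18. access hen: HIT. Cache (old->new): [mango kiwi cat lime peach lemon hen]
  19. access mango: HIT. Cache (old->new): [mango kiwi cat lime peach lemon hen]
  20. access peach: HIT. Cache (old->new): [mango kiwi cat lime peach lemon hen]
  21. access peach: HIT. Cache (old->new): [mango kiwi cat lime peach lemon hen]
  22. access kiwi: HIT. Cache (old->new): [mango kiwi cat lime peach lemon hen]
  23. access kiwi: HIT. Cache (old->new): [mango kiwi cat lime peach lemon hen]
  24. access peach: HIT. Cache (old->new): [mango kiwi cat lime peach lemon hen]
  25. access peach: HIT. Cache (old->new): [mango kiwi cat lime peach lemon hen]
  26. access lime: HIT. Cache (old->new): [mango kiwi cat lime peach lemon hen]
  27. access cat: HIT. Cache (old->new): [mango kiwi cat lime peach lemon hen]
  28. access hen: HIT. Cache (old->new): [mango kiwi cat lime peach lemon hen]
  29. access bat: MISS, evict mango. Cache (old->new): [kiwi cat lime peach lemon hen bat]
Total: 21 hits, 8 misses, 1 evictions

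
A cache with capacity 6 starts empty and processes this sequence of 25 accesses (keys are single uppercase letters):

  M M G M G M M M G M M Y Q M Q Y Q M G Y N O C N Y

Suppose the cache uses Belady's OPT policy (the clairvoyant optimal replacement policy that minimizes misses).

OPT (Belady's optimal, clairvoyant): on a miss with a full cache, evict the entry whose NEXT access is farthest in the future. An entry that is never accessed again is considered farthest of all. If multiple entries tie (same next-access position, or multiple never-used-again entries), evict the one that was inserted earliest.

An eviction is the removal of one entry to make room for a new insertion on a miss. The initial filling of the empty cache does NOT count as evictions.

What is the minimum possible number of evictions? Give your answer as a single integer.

OPT (Belady) simulation (capacity=6):
  1. access M: MISS. Cache: [M]
  2. access M: HIT. Next use of M: step 4. Cache: [M]
  3. access G: MISS. Cache: [M G]
  4. access M: HIT. Next use of M: step 6. Cache: [M G]
  5. access G: HIT. Next use of G: step 9. Cache: [M G]
  6. access M: HIT. Next use of M: step 7. Cache: [M G]
  7. access M: HIT. Next use of M: step 8. Cache: [M G]
  8. access M: HIT. Next use of M: step 10. Cache: [M G]
  9. access G: HIT. Next use of G: step 19. Cache: [M G]
  10. access M: HIT. Next use of M: step 11. Cache: [M G]
  11. access M: HIT. Next use of M: step 14. Cache: [M G]
  12. access Y: MISS. Cache: [M G Y]
  13. access Q: MISS. Cache: [M G Y Q]
  14. access M: HIT. Next use of M: step 18. Cache: [M G Y Q]
  15. access Q: HIT. Next use of Q: step 17. Cache: [M G Y Q]
  16. access Y: HIT. Next use of Y: step 20. Cache: [M G Y Q]
  17. access Q: HIT. Next use of Q: never. Cache: [M G Y Q]
  18. access M: HIT. Next use of M: never. Cache: [M G Y Q]
  19. access G: HIT. Next use of G: never. Cache: [M G Y Q]
  20. access Y: HIT. Next use of Y: step 25. Cache: [M G Y Q]
  21. access N: MISS. Cache: [M G Y Q N]
  22. access O: MISS. Cache: [M G Y Q N O]
  23. access C: MISS, evict M (next use: never). Cache: [G Y Q N O C]
  24. access N: HIT. Next use of N: never. Cache: [G Y Q N O C]
  25. access Y: HIT. Next use of Y: never. Cache: [G Y Q N O C]
Total: 18 hits, 7 misses, 1 evictions

Answer: 1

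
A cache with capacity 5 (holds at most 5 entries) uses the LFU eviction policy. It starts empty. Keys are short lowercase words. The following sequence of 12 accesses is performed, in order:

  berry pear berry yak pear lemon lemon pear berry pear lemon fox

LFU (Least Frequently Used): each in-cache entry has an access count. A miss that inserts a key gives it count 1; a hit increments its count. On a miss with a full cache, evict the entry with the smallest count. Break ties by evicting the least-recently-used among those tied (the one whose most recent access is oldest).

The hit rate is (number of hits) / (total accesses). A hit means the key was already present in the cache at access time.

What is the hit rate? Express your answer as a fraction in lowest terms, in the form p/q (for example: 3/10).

Answer: 7/12

Derivation:
LFU simulation (capacity=5):
  1. access berry: MISS. Cache: [berry(c=1)]
  2. access pear: MISS. Cache: [berry(c=1) pear(c=1)]
  3. access berry: HIT, count now 2. Cache: [pear(c=1) berry(c=2)]
  4. access yak: MISS. Cache: [pear(c=1) yak(c=1) berry(c=2)]
  5. access pear: HIT, count now 2. Cache: [yak(c=1) berry(c=2) pear(c=2)]
  6. access lemon: MISS. Cache: [yak(c=1) lemon(c=1) berry(c=2) pear(c=2)]
  7. access lemon: HIT, count now 2. Cache: [yak(c=1) berry(c=2) pear(c=2) lemon(c=2)]
  8. access pear: HIT, count now 3. Cache: [yak(c=1) berry(c=2) lemon(c=2) pear(c=3)]
  9. access berry: HIT, count now 3. Cache: [yak(c=1) lemon(c=2) pear(c=3) berry(c=3)]
  10. access pear: HIT, count now 4. Cache: [yak(c=1) lemon(c=2) berry(c=3) pear(c=4)]
  11. access lemon: HIT, count now 3. Cache: [yak(c=1) berry(c=3) lemon(c=3) pear(c=4)]
  12. access fox: MISS. Cache: [yak(c=1) fox(c=1) berry(c=3) lemon(c=3) pear(c=4)]
Total: 7 hits, 5 misses, 0 evictions

Hit rate = 7/12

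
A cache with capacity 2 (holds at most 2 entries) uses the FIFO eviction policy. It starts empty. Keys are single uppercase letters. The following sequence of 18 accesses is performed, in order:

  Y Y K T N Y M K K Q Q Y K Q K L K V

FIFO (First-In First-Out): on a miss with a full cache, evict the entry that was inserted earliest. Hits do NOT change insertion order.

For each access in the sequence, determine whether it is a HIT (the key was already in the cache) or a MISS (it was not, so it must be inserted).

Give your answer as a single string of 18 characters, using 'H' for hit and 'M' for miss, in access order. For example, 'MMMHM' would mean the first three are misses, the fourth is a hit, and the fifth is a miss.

Answer: MHMMMMMMHMHMMMHMMM

Derivation:
FIFO simulation (capacity=2):
  1. access Y: MISS. Cache (old->new): [Y]
  2. access Y: HIT. Cache (old->new): [Y]
  3. access K: MISS. Cache (old->new): [Y K]
  4. access T: MISS, evict Y. Cache (old->new): [K T]
  5. access N: MISS, evict K. Cache (old->new): [T N]
  6. access Y: MISS, evict T. Cache (old->new): [N Y]
  7. access M: MISS, evict N. Cache (old->new): [Y M]
  8. access K: MISS, evict Y. Cache (old->new): [M K]
  9. access K: HIT. Cache (old->new): [M K]
  10. access Q: MISS, evict M. Cache (old->new): [K Q]
  11. access Q: HIT. Cache (old->new): [K Q]
  12. access Y: MISS, evict K. Cache (old->new): [Q Y]
  13. access K: MISS, evict Q. Cache (old->new): [Y K]
  14. access Q: MISS, evict Y. Cache (old->new): [K Q]
  15. access K: HIT. Cache (old->new): [K Q]
  16. access L: MISS, evict K. Cache (old->new): [Q L]
  17. access K: MISS, evict Q. Cache (old->new): [L K]
  18. access V: MISS, evict L. Cache (old->new): [K V]
Total: 4 hits, 14 misses, 12 evictions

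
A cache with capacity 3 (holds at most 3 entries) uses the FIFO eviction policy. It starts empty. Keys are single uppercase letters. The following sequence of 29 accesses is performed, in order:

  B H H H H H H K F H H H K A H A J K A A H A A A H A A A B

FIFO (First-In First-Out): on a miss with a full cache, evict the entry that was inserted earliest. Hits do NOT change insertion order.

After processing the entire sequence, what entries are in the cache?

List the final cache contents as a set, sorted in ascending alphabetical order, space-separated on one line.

FIFO simulation (capacity=3):
  1. access B: MISS. Cache (old->new): [B]
  2. access H: MISS. Cache (old->new): [B H]
  3. access H: HIT. Cache (old->new): [B H]
  4. access H: HIT. Cache (old->new): [B H]
  5. access H: HIT. Cache (old->new): [B H]
  6. access H: HIT. Cache (old->new): [B H]
  7. access H: HIT. Cache (old->new): [B H]
  8. access K: MISS. Cache (old->new): [B H K]
  9. access F: MISS, evict B. Cache (old->new): [H K F]
  10. access H: HIT. Cache (old->new): [H K F]
  11. access H: HIT. Cache (old->new): [H K F]
  12. access H: HIT. Cache (old->new): [H K F]
  13. access K: HIT. Cache (old->new): [H K F]
  14. access A: MISS, evict H. Cache (old->new): [K F A]
  15. access H: MISS, evict K. Cache (old->new): [F A H]
  16. access A: HIT. Cache (old->new): [F A H]
  17. access J: MISS, evict F. Cache (old->new): [A H J]
  18. access K: MISS, evict A. Cache (old->new): [H J K]
  19. access A: MISS, evict H. Cache (old->new): [J K A]
  20. access A: HIT. Cache (old->new): [J K A]
  21. access H: MISS, evict J. Cache (old->new): [K A H]
  22. access A: HIT. Cache (old->new): [K A H]
  23. access A: HIT. Cache (old->new): [K A H]
  24. access A: HIT. Cache (old->new): [K A H]
  25. access H: HIT. Cache (old->new): [K A H]
  26. access A: HIT. Cache (old->new): [K A H]
  27. access A: HIT. Cache (old->new): [K A H]
  28. access A: HIT. Cache (old->new): [K A H]
  29. access B: MISS, evict K. Cache (old->new): [A H B]
Total: 18 hits, 11 misses, 8 evictions

Answer: A B H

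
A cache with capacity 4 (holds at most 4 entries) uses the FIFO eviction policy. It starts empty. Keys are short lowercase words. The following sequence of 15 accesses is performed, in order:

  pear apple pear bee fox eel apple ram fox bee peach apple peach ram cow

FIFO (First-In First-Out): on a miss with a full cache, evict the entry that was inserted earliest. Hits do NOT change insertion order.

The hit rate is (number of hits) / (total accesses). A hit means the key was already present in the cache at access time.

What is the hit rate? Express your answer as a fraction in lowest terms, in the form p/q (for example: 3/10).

Answer: 2/5

Derivation:
FIFO simulation (capacity=4):
  1. access pear: MISS. Cache (old->new): [pear]
  2. access apple: MISS. Cache (old->new): [pear apple]
  3. access pear: HIT. Cache (old->new): [pear apple]
  4. access bee: MISS. Cache (old->new): [pear apple bee]
  5. access fox: MISS. Cache (old->new): [pear apple bee fox]
  6. access eel: MISS, evict pear. Cache (old->new): [apple bee fox eel]
  7. access apple: HIT. Cache (old->new): [apple bee fox eel]
  8. access ram: MISS, evict apple. Cache (old->new): [bee fox eel ram]
  9. access fox: HIT. Cache (old->new): [bee fox eel ram]
  10. access bee: HIT. Cache (old->new): [bee fox eel ram]
  11. access peach: MISS, evict bee. Cache (old->new): [fox eel ram peach]
  12. access apple: MISS, evict fox. Cache (old->new): [eel ram peach apple]
  13. access peach: HIT. Cache (old->new): [eel ram peach apple]
  14. access ram: HIT. Cache (old->new): [eel ram peach apple]
  15. access cow: MISS, evict eel. Cache (old->new): [ram peach apple cow]
Total: 6 hits, 9 misses, 5 evictions

Hit rate = 6/15 = 2/5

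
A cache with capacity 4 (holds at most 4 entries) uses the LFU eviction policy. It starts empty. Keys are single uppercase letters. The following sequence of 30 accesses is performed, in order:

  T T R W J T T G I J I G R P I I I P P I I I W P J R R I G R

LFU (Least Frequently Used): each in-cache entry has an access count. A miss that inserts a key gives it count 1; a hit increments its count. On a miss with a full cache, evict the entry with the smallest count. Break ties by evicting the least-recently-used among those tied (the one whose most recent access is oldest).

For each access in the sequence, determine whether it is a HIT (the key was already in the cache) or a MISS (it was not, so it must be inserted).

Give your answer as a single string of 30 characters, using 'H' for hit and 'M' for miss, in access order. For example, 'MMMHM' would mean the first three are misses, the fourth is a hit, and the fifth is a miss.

Answer: MHMMMHHMMHHHMMHHHHHHHHMHMMHHMM

Derivation:
LFU simulation (capacity=4):
  1. access T: MISS. Cache: [T(c=1)]
  2. access T: HIT, count now 2. Cache: [T(c=2)]
  3. access R: MISS. Cache: [R(c=1) T(c=2)]
  4. access W: MISS. Cache: [R(c=1) W(c=1) T(c=2)]
  5. access J: MISS. Cache: [R(c=1) W(c=1) J(c=1) T(c=2)]
  6. access T: HIT, count now 3. Cache: [R(c=1) W(c=1) J(c=1) T(c=3)]
  7. access T: HIT, count now 4. Cache: [R(c=1) W(c=1) J(c=1) T(c=4)]
  8. access G: MISS, evict R(c=1). Cache: [W(c=1) J(c=1) G(c=1) T(c=4)]
  9. access I: MISS, evict W(c=1). Cache: [J(c=1) G(c=1) I(c=1) T(c=4)]
  10. access J: HIT, count now 2. Cache: [G(c=1) I(c=1) J(c=2) T(c=4)]
  11. access I: HIT, count now 2. Cache: [G(c=1) J(c=2) I(c=2) T(c=4)]
  12. access G: HIT, count now 2. Cache: [J(c=2) I(c=2) G(c=2) T(c=4)]
  13. access R: MISS, evict J(c=2). Cache: [R(c=1) I(c=2) G(c=2) T(c=4)]
  14. access P: MISS, evict R(c=1). Cache: [P(c=1) I(c=2) G(c=2) T(c=4)]
  15. access I: HIT, count now 3. Cache: [P(c=1) G(c=2) I(c=3) T(c=4)]
  16. access I: HIT, count now 4. Cache: [P(c=1) G(c=2) T(c=4) I(c=4)]
  17. access I: HIT, count now 5. Cache: [P(c=1) G(c=2) T(c=4) I(c=5)]
  18. access P: HIT, count now 2. Cache: [G(c=2) P(c=2) T(c=4) I(c=5)]
  19. access P: HIT, count now 3. Cache: [G(c=2) P(c=3) T(c=4) I(c=5)]
  20. access I: HIT, count now 6. Cache: [G(c=2) P(c=3) T(c=4) I(c=6)]
  21. access I: HIT, count now 7. Cache: [G(c=2) P(c=3) T(c=4) I(c=7)]
  22. access I: HIT, count now 8. Cache: [G(c=2) P(c=3) T(c=4) I(c=8)]
  23. access W: MISS, evict G(c=2). Cache: [W(c=1) P(c=3) T(c=4) I(c=8)]
  24. access P: HIT, count now 4. Cache: [W(c=1) T(c=4) P(c=4) I(c=8)]
  25. access J: MISS, evict W(c=1). Cache: [J(c=1) T(c=4) P(c=4) I(c=8)]
  26. access R: MISS, evict J(c=1). Cache: [R(c=1) T(c=4) P(c=4) I(c=8)]
  27. access R: HIT, count now 2. Cache: [R(c=2) T(c=4) P(c=4) I(c=8)]
  28. access I: HIT, count now 9. Cache: [R(c=2) T(c=4) P(c=4) I(c=9)]
  29. access G: MISS, evict R(c=2). Cache: [G(c=1) T(c=4) P(c=4) I(c=9)]
  30. access R: MISS, evict G(c=1). Cache: [R(c=1) T(c=4) P(c=4) I(c=9)]
Total: 17 hits, 13 misses, 9 evictions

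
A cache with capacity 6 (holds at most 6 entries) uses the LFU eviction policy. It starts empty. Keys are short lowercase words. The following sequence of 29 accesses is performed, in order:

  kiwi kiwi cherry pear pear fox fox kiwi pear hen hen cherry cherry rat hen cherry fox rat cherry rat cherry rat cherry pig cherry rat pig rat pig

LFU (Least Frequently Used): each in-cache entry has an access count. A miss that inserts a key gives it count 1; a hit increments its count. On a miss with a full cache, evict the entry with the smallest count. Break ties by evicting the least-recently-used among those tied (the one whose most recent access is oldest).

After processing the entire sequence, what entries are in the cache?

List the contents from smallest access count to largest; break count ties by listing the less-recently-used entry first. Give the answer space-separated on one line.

Answer: pear hen fox pig rat cherry

Derivation:
LFU simulation (capacity=6):
  1. access kiwi: MISS. Cache: [kiwi(c=1)]
  2. access kiwi: HIT, count now 2. Cache: [kiwi(c=2)]
  3. access cherry: MISS. Cache: [cherry(c=1) kiwi(c=2)]
  4. access pear: MISS. Cache: [cherry(c=1) pear(c=1) kiwi(c=2)]
  5. access pear: HIT, count now 2. Cache: [cherry(c=1) kiwi(c=2) pear(c=2)]
  6. access fox: MISS. Cache: [cherry(c=1) fox(c=1) kiwi(c=2) pear(c=2)]
  7. access fox: HIT, count now 2. Cache: [cherry(c=1) kiwi(c=2) pear(c=2) fox(c=2)]
  8. access kiwi: HIT, count now 3. Cache: [cherry(c=1) pear(c=2) fox(c=2) kiwi(c=3)]
  9. access pear: HIT, count now 3. Cache: [cherry(c=1) fox(c=2) kiwi(c=3) pear(c=3)]
  10. access hen: MISS. Cache: [cherry(c=1) hen(c=1) fox(c=2) kiwi(c=3) pear(c=3)]
  11. access hen: HIT, count now 2. Cache: [cherry(c=1) fox(c=2) hen(c=2) kiwi(c=3) pear(c=3)]
  12. access cherry: HIT, count now 2. Cache: [fox(c=2) hen(c=2) cherry(c=2) kiwi(c=3) pear(c=3)]
  13. access cherry: HIT, count now 3. Cache: [fox(c=2) hen(c=2) kiwi(c=3) pear(c=3) cherry(c=3)]
  14. access rat: MISS. Cache: [rat(c=1) fox(c=2) hen(c=2) kiwi(c=3) pear(c=3) cherry(c=3)]
  15. access hen: HIT, count now 3. Cache: [rat(c=1) fox(c=2) kiwi(c=3) pear(c=3) cherry(c=3) hen(c=3)]
  16. access cherry: HIT, count now 4. Cache: [rat(c=1) fox(c=2) kiwi(c=3) pear(c=3) hen(c=3) cherry(c=4)]
  17. access fox: HIT, count now 3. Cache: [rat(c=1) kiwi(c=3) pear(c=3) hen(c=3) fox(c=3) cherry(c=4)]
  18. access rat: HIT, count now 2. Cache: [rat(c=2) kiwi(c=3) pear(c=3) hen(c=3) fox(c=3) cherry(c=4)]
  19. access cherry: HIT, count now 5. Cache: [rat(c=2) kiwi(c=3) pear(c=3) hen(c=3) fox(c=3) cherry(c=5)]
  20. access rat: HIT, count now 3. Cache: [kiwi(c=3) pear(c=3) hen(c=3) fox(c=3) rat(c=3) cherry(c=5)]
  21. access cherry: HIT, count now 6. Cache: [kiwi(c=3) pear(c=3) hen(c=3) fox(c=3) rat(c=3) cherry(c=6)]
  22. access rat: HIT, count now 4. Cache: [kiwi(c=3) pear(c=3) hen(c=3) fox(c=3) rat(c=4) cherry(c=6)]
  23. access cherry: HIT, count now 7. Cache: [kiwi(c=3) pear(c=3) hen(c=3) fox(c=3) rat(c=4) cherry(c=7)]
  24. access pig: MISS, evict kiwi(c=3). Cache: [pig(c=1) pear(c=3) hen(c=3) fox(c=3) rat(c=4) cherry(c=7)]
  25. access cherry: HIT, count now 8. Cache: [pig(c=1) pear(c=3) hen(c=3) fox(c=3) rat(c=4) cherry(c=8)]
  26. access rat: HIT, count now 5. Cache: [pig(c=1) pear(c=3) hen(c=3) fox(c=3) rat(c=5) cherry(c=8)]
  27. access pig: HIT, count now 2. Cache: [pig(c=2) pear(c=3) hen(c=3) fox(c=3) rat(c=5) cherry(c=8)]
  28. access rat: HIT, count now 6. Cache: [pig(c=2) pear(c=3) hen(c=3) fox(c=3) rat(c=6) cherry(c=8)]
  29. access pig: HIT, count now 3. Cache: [pear(c=3) hen(c=3) fox(c=3) pig(c=3) rat(c=6) cherry(c=8)]
Total: 22 hits, 7 misses, 1 evictions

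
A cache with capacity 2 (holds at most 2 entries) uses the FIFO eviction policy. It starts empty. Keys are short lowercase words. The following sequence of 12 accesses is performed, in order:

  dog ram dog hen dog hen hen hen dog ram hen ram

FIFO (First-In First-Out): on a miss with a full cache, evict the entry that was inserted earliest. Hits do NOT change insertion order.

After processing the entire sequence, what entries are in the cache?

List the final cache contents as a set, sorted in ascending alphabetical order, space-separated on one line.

Answer: hen ram

Derivation:
FIFO simulation (capacity=2):
  1. access dog: MISS. Cache (old->new): [dog]
  2. access ram: MISS. Cache (old->new): [dog ram]
  3. access dog: HIT. Cache (old->new): [dog ram]
  4. access hen: MISS, evict dog. Cache (old->new): [ram hen]
  5. access dog: MISS, evict ram. Cache (old->new): [hen dog]
  6. access hen: HIT. Cache (old->new): [hen dog]
  7. access hen: HIT. Cache (old->new): [hen dog]
  8. access hen: HIT. Cache (old->new): [hen dog]
  9. access dog: HIT. Cache (old->new): [hen dog]
  10. access ram: MISS, evict hen. Cache (old->new): [dog ram]
  11. access hen: MISS, evict dog. Cache (old->new): [ram hen]
  12. access ram: HIT. Cache (old->new): [ram hen]
Total: 6 hits, 6 misses, 4 evictions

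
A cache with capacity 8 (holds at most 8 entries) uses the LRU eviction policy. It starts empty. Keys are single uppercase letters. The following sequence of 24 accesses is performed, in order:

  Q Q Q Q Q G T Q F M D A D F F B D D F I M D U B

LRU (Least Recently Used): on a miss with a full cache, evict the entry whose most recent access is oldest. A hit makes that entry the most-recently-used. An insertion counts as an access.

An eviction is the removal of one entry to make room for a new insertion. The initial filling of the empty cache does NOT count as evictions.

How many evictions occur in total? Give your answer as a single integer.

LRU simulation (capacity=8):
  1. access Q: MISS. Cache (LRU->MRU): [Q]
  2. access Q: HIT. Cache (LRU->MRU): [Q]
  3. access Q: HIT. Cache (LRU->MRU): [Q]
  4. access Q: HIT. Cache (LRU->MRU): [Q]
  5. access Q: HIT. Cache (LRU->MRU): [Q]
  6. access G: MISS. Cache (LRU->MRU): [Q G]
  7. access T: MISS. Cache (LRU->MRU): [Q G T]
  8. access Q: HIT. Cache (LRU->MRU): [G T Q]
  9. access F: MISS. Cache (LRU->MRU): [G T Q F]
  10. access M: MISS. Cache (LRU->MRU): [G T Q F M]
  11. access D: MISS. Cache (LRU->MRU): [G T Q F M D]
  12. access A: MISS. Cache (LRU->MRU): [G T Q F M D A]
  13. access D: HIT. Cache (LRU->MRU): [G T Q F M A D]
  14. access F: HIT. Cache (LRU->MRU): [G T Q M A D F]
  15. access F: HIT. Cache (LRU->MRU): [G T Q M A D F]
  16. access B: MISS. Cache (LRU->MRU): [G T Q M A D F B]
  17. access D: HIT. Cache (LRU->MRU): [G T Q M A F B D]
  18. access D: HIT. Cache (LRU->MRU): [G T Q M A F B D]
  19. access F: HIT. Cache (LRU->MRU): [G T Q M A B D F]
  20. access I: MISS, evict G. Cache (LRU->MRU): [T Q M A B D F I]
  21. access M: HIT. Cache (LRU->MRU): [T Q A B D F I M]
  22. access D: HIT. Cache (LRU->MRU): [T Q A B F I M D]
  23. access U: MISS, evict T. Cache (LRU->MRU): [Q A B F I M D U]
  24. access B: HIT. Cache (LRU->MRU): [Q A F I M D U B]
Total: 14 hits, 10 misses, 2 evictions

Answer: 2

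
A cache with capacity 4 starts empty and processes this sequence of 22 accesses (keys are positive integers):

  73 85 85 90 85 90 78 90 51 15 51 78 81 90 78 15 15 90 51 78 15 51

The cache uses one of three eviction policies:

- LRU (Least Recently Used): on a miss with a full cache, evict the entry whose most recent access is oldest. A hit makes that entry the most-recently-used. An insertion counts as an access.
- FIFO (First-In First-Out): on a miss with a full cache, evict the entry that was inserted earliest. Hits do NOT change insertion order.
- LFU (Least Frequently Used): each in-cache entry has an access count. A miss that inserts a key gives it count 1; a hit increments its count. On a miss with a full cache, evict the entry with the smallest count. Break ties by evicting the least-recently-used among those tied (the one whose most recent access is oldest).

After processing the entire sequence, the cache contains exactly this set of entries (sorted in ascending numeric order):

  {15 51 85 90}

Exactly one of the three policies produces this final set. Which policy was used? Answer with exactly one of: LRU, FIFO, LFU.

Simulating under each policy and comparing final sets:
  LRU: final set = {15 51 78 90} -> differs
  FIFO: final set = {15 51 78 90} -> differs
  LFU: final set = {15 51 85 90} -> MATCHES target
Only LFU produces the target set.

Answer: LFU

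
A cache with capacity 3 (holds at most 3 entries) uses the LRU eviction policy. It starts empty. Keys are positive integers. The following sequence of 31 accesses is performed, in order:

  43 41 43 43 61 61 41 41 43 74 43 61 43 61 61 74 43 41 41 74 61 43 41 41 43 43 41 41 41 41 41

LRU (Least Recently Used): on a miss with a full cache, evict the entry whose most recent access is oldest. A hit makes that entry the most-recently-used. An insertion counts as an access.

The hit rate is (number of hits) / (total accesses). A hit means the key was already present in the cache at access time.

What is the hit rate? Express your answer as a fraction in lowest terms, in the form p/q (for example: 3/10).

Answer: 22/31

Derivation:
LRU simulation (capacity=3):
  1. access 43: MISS. Cache (LRU->MRU): [43]
  2. access 41: MISS. Cache (LRU->MRU): [43 41]
  3. access 43: HIT. Cache (LRU->MRU): [41 43]
  4. access 43: HIT. Cache (LRU->MRU): [41 43]
  5. access 61: MISS. Cache (LRU->MRU): [41 43 61]
  6. access 61: HIT. Cache (LRU->MRU): [41 43 61]
  7. access 41: HIT. Cache (LRU->MRU): [43 61 41]
  8. access 41: HIT. Cache (LRU->MRU): [43 61 41]
  9. access 43: HIT. Cache (LRU->MRU): [61 41 43]
  10. access 74: MISS, evict 61. Cache (LRU->MRU): [41 43 74]
  11. access 43: HIT. Cache (LRU->MRU): [41 74 43]
  12. access 61: MISS, evict 41. Cache (LRU->MRU): [74 43 61]
  13. access 43: HIT. Cache (LRU->MRU): [74 61 43]
  14. access 61: HIT. Cache (LRU->MRU): [74 43 61]
  15. access 61: HIT. Cache (LRU->MRU): [74 43 61]
  16. access 74: HIT. Cache (LRU->MRU): [43 61 74]
  17. access 43: HIT. Cache (LRU->MRU): [61 74 43]
  18. access 41: MISS, evict 61. Cache (LRU->MRU): [74 43 41]
  19. access 41: HIT. Cache (LRU->MRU): [74 43 41]
  20. access 74: HIT. Cache (LRU->MRU): [43 41 74]
  21. access 61: MISS, evict 43. Cache (LRU->MRU): [41 74 61]
  22. access 43: MISS, evict 41. Cache (LRU->MRU): [74 61 43]
  23. access 41: MISS, evict 74. Cache (LRU->MRU): [61 43 41]
  24. access 41: HIT. Cache (LRU->MRU): [61 43 41]
  25. access 43: HIT. Cache (LRU->MRU): [61 41 43]
  26. access 43: HIT. Cache (LRU->MRU): [61 41 43]
  27. access 41: HIT. Cache (LRU->MRU): [61 43 41]
  28. access 41: HIT. Cache (LRU->MRU): [61 43 41]
  29. access 41: HIT. Cache (LRU->MRU): [61 43 41]
  30. access 41: HIT. Cache (LRU->MRU): [61 43 41]
  31. access 41: HIT. Cache (LRU->MRU): [61 43 41]
Total: 22 hits, 9 misses, 6 evictions

Hit rate = 22/31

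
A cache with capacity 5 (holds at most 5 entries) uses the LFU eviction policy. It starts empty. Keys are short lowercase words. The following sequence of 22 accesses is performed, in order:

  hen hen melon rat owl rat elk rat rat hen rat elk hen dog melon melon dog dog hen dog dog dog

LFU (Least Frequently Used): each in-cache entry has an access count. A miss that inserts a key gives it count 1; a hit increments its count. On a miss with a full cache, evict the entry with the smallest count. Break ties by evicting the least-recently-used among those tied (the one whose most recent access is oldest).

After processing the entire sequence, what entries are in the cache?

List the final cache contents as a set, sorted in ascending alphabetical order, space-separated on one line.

Answer: dog elk hen melon rat

Derivation:
LFU simulation (capacity=5):
  1. access hen: MISS. Cache: [hen(c=1)]
  2. access hen: HIT, count now 2. Cache: [hen(c=2)]
  3. access melon: MISS. Cache: [melon(c=1) hen(c=2)]
  4. access rat: MISS. Cache: [melon(c=1) rat(c=1) hen(c=2)]
  5. access owl: MISS. Cache: [melon(c=1) rat(c=1) owl(c=1) hen(c=2)]
  6. access rat: HIT, count now 2. Cache: [melon(c=1) owl(c=1) hen(c=2) rat(c=2)]
  7. access elk: MISS. Cache: [melon(c=1) owl(c=1) elk(c=1) hen(c=2) rat(c=2)]
  8. access rat: HIT, count now 3. Cache: [melon(c=1) owl(c=1) elk(c=1) hen(c=2) rat(c=3)]
  9. access rat: HIT, count now 4. Cache: [melon(c=1) owl(c=1) elk(c=1) hen(c=2) rat(c=4)]
  10. access hen: HIT, count now 3. Cache: [melon(c=1) owl(c=1) elk(c=1) hen(c=3) rat(c=4)]
  11. access rat: HIT, count now 5. Cache: [melon(c=1) owl(c=1) elk(c=1) hen(c=3) rat(c=5)]
  12. access elk: HIT, count now 2. Cache: [melon(c=1) owl(c=1) elk(c=2) hen(c=3) rat(c=5)]
  13. access hen: HIT, count now 4. Cache: [melon(c=1) owl(c=1) elk(c=2) hen(c=4) rat(c=5)]
  14. access dog: MISS, evict melon(c=1). Cache: [owl(c=1) dog(c=1) elk(c=2) hen(c=4) rat(c=5)]
  15. access melon: MISS, evict owl(c=1). Cache: [dog(c=1) melon(c=1) elk(c=2) hen(c=4) rat(c=5)]
  16. access melon: HIT, count now 2. Cache: [dog(c=1) elk(c=2) melon(c=2) hen(c=4) rat(c=5)]
  17. access dog: HIT, count now 2. Cache: [elk(c=2) melon(c=2) dog(c=2) hen(c=4) rat(c=5)]
  18. access dog: HIT, count now 3. Cache: [elk(c=2) melon(c=2) dog(c=3) hen(c=4) rat(c=5)]
  19. access hen: HIT, count now 5. Cache: [elk(c=2) melon(c=2) dog(c=3) rat(c=5) hen(c=5)]
  20. access dog: HIT, count now 4. Cache: [elk(c=2) melon(c=2) dog(c=4) rat(c=5) hen(c=5)]
  21. access dog: HIT, count now 5. Cache: [elk(c=2) melon(c=2) rat(c=5) hen(c=5) dog(c=5)]
  22. access dog: HIT, count now 6. Cache: [elk(c=2) melon(c=2) rat(c=5) hen(c=5) dog(c=6)]
Total: 15 hits, 7 misses, 2 evictions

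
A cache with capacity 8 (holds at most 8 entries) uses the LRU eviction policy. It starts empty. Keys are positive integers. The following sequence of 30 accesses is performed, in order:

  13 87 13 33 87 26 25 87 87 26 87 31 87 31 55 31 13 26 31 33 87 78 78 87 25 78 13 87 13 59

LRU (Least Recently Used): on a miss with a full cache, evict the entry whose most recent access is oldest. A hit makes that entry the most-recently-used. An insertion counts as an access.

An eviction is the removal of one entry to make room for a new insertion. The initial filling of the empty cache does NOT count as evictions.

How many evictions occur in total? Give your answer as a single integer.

Answer: 1

Derivation:
LRU simulation (capacity=8):
  1. access 13: MISS. Cache (LRU->MRU): [13]
  2. access 87: MISS. Cache (LRU->MRU): [13 87]
  3. access 13: HIT. Cache (LRU->MRU): [87 13]
  4. access 33: MISS. Cache (LRU->MRU): [87 13 33]
  5. access 87: HIT. Cache (LRU->MRU): [13 33 87]
  6. access 26: MISS. Cache (LRU->MRU): [13 33 87 26]
  7. access 25: MISS. Cache (LRU->MRU): [13 33 87 26 25]
  8. access 87: HIT. Cache (LRU->MRU): [13 33 26 25 87]
  9. access 87: HIT. Cache (LRU->MRU): [13 33 26 25 87]
  10. access 26: HIT. Cache (LRU->MRU): [13 33 25 87 26]
  11. access 87: HIT. Cache (LRU->MRU): [13 33 25 26 87]
  12. access 31: MISS. Cache (LRU->MRU): [13 33 25 26 87 31]
  13. access 87: HIT. Cache (LRU->MRU): [13 33 25 26 31 87]
  14. access 31: HIT. Cache (LRU->MRU): [13 33 25 26 87 31]
  15. access 55: MISS. Cache (LRU->MRU): [13 33 25 26 87 31 55]
  16. access 31: HIT. Cache (LRU->MRU): [13 33 25 26 87 55 31]
  17. access 13: HIT. Cache (LRU->MRU): [33 25 26 87 55 31 13]
  18. access 26: HIT. Cache (LRU->MRU): [33 25 87 55 31 13 26]
  19. access 31: HIT. Cache (LRU->MRU): [33 25 87 55 13 26 31]
  20. access 33: HIT. Cache (LRU->MRU): [25 87 55 13 26 31 33]
  21. access 87: HIT. Cache (LRU->MRU): [25 55 13 26 31 33 87]
  22. access 78: MISS. Cache (LRU->MRU): [25 55 13 26 31 33 87 78]
  23. access 78: HIT. Cache (LRU->MRU): [25 55 13 26 31 33 87 78]
  24. access 87: HIT. Cache (LRU->MRU): [25 55 13 26 31 33 78 87]
  25. access 25: HIT. Cache (LRU->MRU): [55 13 26 31 33 78 87 25]
  26. access 78: HIT. Cache (LRU->MRU): [55 13 26 31 33 87 25 78]
  27. access 13: HIT. Cache (LRU->MRU): [55 26 31 33 87 25 78 13]
  28. access 87: HIT. Cache (LRU->MRU): [55 26 31 33 25 78 13 87]
  29. access 13: HIT. Cache (LRU->MRU): [55 26 31 33 25 78 87 13]
  30. access 59: MISS, evict 55. Cache (LRU->MRU): [26 31 33 25 78 87 13 59]
Total: 21 hits, 9 misses, 1 evictions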